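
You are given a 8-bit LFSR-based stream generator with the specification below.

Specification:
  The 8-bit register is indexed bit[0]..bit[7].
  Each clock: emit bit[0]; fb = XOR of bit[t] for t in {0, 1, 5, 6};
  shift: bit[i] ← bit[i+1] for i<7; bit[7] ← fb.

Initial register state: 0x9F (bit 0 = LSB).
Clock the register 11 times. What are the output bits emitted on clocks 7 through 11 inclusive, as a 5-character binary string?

01011

reg_0 = 0x9F
clock 1: out=1, reg = 0x4F
clock 2: out=1, reg = 0xA7
clock 3: out=1, reg = 0xD3
clock 4: out=1, reg = 0xE9
clock 5: out=1, reg = 0xF4
clock 6: out=0, reg = 0x7A
clock 7: out=0, reg = 0xBD
clock 8: out=1, reg = 0x5E
clock 9: out=0, reg = 0x2F
clock 10: out=1, reg = 0x97
clock 11: out=1, reg = 0x4B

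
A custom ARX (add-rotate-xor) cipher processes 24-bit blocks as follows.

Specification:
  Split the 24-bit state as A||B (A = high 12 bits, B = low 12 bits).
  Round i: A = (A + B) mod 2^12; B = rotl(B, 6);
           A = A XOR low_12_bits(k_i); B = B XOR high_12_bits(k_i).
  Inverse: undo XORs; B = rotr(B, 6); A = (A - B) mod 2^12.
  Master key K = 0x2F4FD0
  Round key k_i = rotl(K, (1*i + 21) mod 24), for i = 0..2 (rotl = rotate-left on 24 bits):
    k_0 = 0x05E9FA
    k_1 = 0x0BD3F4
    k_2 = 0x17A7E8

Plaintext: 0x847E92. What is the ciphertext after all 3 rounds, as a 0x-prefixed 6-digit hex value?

s_0 = plaintext = 0x847E92
s_1 = Round(s_0, k_0) = 0xF234E4
s_2 = Round(s_1, k_1) = 0x7F39AE
s_3 = Round(s_2, k_2) = 0x649ADC

0x649ADC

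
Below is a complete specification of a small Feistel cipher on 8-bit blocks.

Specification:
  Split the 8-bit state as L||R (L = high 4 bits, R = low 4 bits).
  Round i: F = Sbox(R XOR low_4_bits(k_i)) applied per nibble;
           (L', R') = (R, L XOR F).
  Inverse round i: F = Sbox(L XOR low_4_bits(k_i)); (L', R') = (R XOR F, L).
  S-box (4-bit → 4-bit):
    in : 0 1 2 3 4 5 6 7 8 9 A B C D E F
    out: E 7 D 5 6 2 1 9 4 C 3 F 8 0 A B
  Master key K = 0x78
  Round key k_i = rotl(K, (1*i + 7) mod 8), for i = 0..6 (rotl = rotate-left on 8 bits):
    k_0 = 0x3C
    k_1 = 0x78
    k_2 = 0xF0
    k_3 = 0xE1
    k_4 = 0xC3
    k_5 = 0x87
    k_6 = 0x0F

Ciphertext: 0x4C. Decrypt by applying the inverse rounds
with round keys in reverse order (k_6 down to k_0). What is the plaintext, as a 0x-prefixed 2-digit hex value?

0xDD

s_0 = ciphertext = 0x4C
s_1 = InvRound(s_0, k_6) = 0x34
s_2 = InvRound(s_1, k_5) = 0x23
s_3 = InvRound(s_2, k_4) = 0x42
s_4 = InvRound(s_3, k_3) = 0x04
s_5 = InvRound(s_4, k_2) = 0xA0
s_6 = InvRound(s_5, k_1) = 0xDA
s_7 = InvRound(s_6, k_0) = 0xDD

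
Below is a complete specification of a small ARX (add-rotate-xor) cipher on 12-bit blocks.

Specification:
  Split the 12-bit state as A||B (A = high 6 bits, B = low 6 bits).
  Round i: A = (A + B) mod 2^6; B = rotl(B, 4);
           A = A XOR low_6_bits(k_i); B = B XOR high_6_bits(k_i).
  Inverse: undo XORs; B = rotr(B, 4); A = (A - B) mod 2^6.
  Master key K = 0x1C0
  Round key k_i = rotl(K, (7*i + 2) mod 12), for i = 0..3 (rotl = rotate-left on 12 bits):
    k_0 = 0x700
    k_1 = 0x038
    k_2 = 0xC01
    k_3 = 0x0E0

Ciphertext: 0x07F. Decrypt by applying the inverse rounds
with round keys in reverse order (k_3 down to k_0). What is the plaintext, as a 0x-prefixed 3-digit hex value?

s_0 = ciphertext = 0x07F
s_1 = InvRound(s_0, k_3) = 0xBB3
s_2 = InvRound(s_1, k_2) = 0x8CC
s_3 = InvRound(s_2, k_1) = 0xAF0
s_4 = InvRound(s_3, k_0) = 0xE72

0xE72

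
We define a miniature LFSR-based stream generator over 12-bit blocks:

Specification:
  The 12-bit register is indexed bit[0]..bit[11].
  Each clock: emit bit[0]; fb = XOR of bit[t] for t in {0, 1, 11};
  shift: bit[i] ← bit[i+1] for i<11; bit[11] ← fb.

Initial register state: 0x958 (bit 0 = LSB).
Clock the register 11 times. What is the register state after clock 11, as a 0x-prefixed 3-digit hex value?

0x6A7

reg_0 = 0x958
clock 1: out=0, reg = 0xCAC
clock 2: out=0, reg = 0xE56
clock 3: out=0, reg = 0x72B
clock 4: out=1, reg = 0x395
clock 5: out=1, reg = 0x9CA
clock 6: out=0, reg = 0x4E5
clock 7: out=1, reg = 0xA72
clock 8: out=0, reg = 0x539
clock 9: out=1, reg = 0xA9C
clock 10: out=0, reg = 0xD4E
clock 11: out=0, reg = 0x6A7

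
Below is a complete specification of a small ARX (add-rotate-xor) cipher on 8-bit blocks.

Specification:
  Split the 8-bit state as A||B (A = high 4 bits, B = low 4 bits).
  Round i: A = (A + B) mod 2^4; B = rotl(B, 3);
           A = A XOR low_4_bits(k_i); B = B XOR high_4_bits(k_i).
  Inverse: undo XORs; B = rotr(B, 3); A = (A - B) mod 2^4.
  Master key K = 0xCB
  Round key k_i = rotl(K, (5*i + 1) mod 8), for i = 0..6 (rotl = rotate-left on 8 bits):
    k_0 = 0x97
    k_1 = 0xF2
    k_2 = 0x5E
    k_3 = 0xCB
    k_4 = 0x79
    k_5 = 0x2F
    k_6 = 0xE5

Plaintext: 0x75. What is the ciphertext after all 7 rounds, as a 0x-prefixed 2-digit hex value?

0x9D

s_0 = plaintext = 0x75
s_1 = Round(s_0, k_0) = 0xB3
s_2 = Round(s_1, k_1) = 0xC6
s_3 = Round(s_2, k_2) = 0xC6
s_4 = Round(s_3, k_3) = 0x9F
s_5 = Round(s_4, k_4) = 0x18
s_6 = Round(s_5, k_5) = 0x66
s_7 = Round(s_6, k_6) = 0x9D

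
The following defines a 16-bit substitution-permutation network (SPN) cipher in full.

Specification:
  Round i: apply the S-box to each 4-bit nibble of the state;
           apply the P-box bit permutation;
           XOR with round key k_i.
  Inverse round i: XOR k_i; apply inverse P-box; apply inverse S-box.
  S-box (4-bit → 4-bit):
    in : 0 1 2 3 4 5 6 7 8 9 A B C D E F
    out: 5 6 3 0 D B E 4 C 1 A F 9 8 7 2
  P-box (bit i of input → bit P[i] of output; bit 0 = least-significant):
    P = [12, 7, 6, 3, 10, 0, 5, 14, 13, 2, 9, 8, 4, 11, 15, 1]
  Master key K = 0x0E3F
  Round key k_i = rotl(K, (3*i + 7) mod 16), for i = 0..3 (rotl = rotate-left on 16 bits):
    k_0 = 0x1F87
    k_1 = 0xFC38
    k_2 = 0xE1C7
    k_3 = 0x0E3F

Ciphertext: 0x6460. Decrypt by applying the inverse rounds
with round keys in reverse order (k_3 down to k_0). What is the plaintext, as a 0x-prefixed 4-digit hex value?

0x2A3C

s_0 = ciphertext = 0x6460
s_1 = InvRound(s_0, k_3) = 0x5EA8
s_2 = InvRound(s_1, k_2) = 0x6BE4
s_3 = InvRound(s_2, k_1) = 0x069B
s_4 = InvRound(s_3, k_0) = 0x2A3C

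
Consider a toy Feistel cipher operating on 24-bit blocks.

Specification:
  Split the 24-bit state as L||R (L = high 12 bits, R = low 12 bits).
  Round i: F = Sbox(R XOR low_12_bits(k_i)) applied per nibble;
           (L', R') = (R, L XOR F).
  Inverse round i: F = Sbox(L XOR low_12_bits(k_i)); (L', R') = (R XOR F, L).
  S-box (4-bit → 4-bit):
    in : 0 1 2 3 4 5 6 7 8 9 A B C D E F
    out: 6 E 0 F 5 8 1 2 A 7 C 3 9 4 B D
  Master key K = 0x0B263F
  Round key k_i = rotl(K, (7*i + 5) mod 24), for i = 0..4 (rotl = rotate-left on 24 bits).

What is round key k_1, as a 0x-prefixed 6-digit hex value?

K = 0x0B263F
k_0 = rotl(K, (7*0+5) mod 24) = rotl(K, 5) = 0x64C7E1
k_1 = rotl(K, (7*1+5) mod 24) = rotl(K, 12) = 0x63F0B2

0x63F0B2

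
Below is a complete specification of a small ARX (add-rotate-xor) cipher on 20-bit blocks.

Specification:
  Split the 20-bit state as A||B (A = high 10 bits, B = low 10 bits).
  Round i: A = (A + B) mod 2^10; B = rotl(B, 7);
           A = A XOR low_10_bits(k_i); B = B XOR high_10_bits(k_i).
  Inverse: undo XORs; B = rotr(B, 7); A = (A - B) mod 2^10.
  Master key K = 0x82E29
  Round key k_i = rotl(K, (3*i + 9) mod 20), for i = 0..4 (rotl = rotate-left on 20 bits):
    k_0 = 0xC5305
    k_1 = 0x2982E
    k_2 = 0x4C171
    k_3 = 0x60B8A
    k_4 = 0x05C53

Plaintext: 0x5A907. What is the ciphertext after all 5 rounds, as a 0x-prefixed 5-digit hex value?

s_0 = plaintext = 0x5A907
s_1 = Round(s_0, k_0) = 0x5D0B4
s_2 = Round(s_1, k_1) = 0x81AB0
s_3 = Round(s_2, k_2) = 0x71D66
s_4 = Round(s_3, k_3) = 0x29EAE
s_5 = Round(s_4, k_4) = 0xC1B42

0xC1B42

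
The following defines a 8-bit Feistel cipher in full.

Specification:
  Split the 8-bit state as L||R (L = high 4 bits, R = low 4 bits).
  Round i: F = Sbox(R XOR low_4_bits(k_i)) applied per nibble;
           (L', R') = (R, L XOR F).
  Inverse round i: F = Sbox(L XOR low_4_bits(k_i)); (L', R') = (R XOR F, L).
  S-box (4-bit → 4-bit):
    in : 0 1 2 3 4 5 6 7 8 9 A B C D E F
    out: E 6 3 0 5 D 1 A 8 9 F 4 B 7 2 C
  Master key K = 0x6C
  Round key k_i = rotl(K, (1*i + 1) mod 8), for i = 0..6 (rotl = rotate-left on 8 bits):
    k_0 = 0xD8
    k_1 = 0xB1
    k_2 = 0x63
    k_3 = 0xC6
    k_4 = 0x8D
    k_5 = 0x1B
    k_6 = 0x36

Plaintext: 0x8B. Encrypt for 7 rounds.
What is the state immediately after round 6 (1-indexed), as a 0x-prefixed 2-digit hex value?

s_0 = plaintext = 0x8B
s_1 = Round(s_0, k_0) = 0xB8
s_2 = Round(s_1, k_1) = 0x82
s_3 = Round(s_2, k_2) = 0x2E
s_4 = Round(s_3, k_3) = 0xEA
s_5 = Round(s_4, k_4) = 0xA4
s_6 = Round(s_5, k_5) = 0x46
s_7 = Round(s_6, k_6) = 0x6A

0x46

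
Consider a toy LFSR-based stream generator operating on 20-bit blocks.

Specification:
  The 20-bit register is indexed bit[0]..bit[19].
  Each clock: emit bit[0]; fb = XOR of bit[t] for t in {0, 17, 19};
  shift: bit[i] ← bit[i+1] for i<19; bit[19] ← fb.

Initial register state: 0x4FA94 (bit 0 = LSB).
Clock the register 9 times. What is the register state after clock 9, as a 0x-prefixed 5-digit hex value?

0xC127D

reg_0 = 0x4FA94
clock 1: out=0, reg = 0x27D4A
clock 2: out=0, reg = 0x93EA5
clock 3: out=1, reg = 0x49F52
clock 4: out=0, reg = 0x24FA9
clock 5: out=1, reg = 0x127D4
clock 6: out=0, reg = 0x093EA
clock 7: out=0, reg = 0x049F5
clock 8: out=1, reg = 0x824FA
clock 9: out=0, reg = 0xC127D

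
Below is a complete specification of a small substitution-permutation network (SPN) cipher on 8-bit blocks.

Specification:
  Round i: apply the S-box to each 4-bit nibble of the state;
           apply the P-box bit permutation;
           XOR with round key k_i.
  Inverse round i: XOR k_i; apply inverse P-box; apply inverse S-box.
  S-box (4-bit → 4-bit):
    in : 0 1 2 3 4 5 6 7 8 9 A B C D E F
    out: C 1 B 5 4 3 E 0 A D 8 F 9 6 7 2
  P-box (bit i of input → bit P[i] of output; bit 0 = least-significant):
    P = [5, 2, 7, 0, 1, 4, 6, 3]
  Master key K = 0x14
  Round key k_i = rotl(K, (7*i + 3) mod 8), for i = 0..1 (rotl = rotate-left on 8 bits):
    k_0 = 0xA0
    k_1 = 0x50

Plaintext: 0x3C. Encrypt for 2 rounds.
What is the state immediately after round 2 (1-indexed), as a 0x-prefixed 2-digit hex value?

s_0 = plaintext = 0x3C
s_1 = Round(s_0, k_0) = 0xC3
s_2 = Round(s_1, k_1) = 0xFA

0xFA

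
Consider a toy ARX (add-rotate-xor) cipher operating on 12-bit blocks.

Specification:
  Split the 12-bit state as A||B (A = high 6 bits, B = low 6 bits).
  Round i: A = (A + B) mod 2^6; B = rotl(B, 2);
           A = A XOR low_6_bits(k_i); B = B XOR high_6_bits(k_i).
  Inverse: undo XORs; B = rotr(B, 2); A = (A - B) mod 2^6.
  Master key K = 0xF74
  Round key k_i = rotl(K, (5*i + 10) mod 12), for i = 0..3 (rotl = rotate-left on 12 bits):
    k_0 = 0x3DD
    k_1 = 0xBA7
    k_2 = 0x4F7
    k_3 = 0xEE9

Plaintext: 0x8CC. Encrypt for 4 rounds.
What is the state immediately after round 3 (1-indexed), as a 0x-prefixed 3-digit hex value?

s_0 = plaintext = 0x8CC
s_1 = Round(s_0, k_0) = 0xCBF
s_2 = Round(s_1, k_1) = 0x591
s_3 = Round(s_2, k_2) = 0x416
s_4 = Round(s_3, k_3) = 0x3E2

0x416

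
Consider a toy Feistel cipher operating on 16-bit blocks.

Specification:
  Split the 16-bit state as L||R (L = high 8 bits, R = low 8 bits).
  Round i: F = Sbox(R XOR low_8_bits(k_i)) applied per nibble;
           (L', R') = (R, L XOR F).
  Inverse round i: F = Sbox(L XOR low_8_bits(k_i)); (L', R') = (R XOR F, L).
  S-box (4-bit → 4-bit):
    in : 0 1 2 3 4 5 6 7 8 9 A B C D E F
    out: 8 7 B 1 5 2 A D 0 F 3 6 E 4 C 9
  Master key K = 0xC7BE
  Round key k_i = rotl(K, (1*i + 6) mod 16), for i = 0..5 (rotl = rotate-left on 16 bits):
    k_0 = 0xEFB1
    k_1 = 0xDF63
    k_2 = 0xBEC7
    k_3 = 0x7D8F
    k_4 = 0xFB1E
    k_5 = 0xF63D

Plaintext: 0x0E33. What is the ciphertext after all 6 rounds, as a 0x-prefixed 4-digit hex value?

0x4D7B

s_0 = plaintext = 0x0E33
s_1 = Round(s_0, k_0) = 0x3305
s_2 = Round(s_1, k_1) = 0x0599
s_3 = Round(s_2, k_2) = 0x9929
s_4 = Round(s_3, k_3) = 0x29A3
s_5 = Round(s_4, k_4) = 0xA34D
s_6 = Round(s_5, k_5) = 0x4D7B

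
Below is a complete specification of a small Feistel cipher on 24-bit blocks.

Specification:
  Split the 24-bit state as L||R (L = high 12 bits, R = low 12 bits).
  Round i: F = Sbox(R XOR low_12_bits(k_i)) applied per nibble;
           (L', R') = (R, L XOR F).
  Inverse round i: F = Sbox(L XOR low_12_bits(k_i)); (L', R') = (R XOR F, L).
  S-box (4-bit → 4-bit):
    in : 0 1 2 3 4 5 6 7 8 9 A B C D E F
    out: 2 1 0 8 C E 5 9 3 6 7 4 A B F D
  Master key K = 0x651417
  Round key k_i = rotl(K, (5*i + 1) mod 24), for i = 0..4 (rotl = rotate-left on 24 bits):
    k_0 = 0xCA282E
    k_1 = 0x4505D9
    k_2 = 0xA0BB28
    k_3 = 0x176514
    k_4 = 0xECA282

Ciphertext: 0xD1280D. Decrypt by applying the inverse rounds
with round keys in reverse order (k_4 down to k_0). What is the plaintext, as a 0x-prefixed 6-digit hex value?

s_0 = ciphertext = 0xD1280D
s_1 = InvRound(s_0, k_4) = 0x56FD12
s_2 = InvRound(s_1, k_3) = 0xF8656F
s_3 = InvRound(s_2, k_2) = 0x910F86
s_4 = InvRound(s_3, k_1) = 0x520910
s_5 = InvRound(s_4, k_0) = 0x23F520

0x23F520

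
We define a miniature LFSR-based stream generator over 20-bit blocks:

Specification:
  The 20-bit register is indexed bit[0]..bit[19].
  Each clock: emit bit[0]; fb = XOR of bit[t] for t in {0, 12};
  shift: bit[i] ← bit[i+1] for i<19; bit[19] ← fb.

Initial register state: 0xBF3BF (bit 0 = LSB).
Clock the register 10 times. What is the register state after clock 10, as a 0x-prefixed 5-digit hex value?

0xC02FC

reg_0 = 0xBF3BF
clock 1: out=1, reg = 0x5F9DF
clock 2: out=1, reg = 0x2FCEF
clock 3: out=1, reg = 0x17E77
clock 4: out=1, reg = 0x0BF3B
clock 5: out=1, reg = 0x05F9D
clock 6: out=1, reg = 0x02FCE
clock 7: out=0, reg = 0x017E7
clock 8: out=1, reg = 0x00BF3
clock 9: out=1, reg = 0x805F9
clock 10: out=1, reg = 0xC02FC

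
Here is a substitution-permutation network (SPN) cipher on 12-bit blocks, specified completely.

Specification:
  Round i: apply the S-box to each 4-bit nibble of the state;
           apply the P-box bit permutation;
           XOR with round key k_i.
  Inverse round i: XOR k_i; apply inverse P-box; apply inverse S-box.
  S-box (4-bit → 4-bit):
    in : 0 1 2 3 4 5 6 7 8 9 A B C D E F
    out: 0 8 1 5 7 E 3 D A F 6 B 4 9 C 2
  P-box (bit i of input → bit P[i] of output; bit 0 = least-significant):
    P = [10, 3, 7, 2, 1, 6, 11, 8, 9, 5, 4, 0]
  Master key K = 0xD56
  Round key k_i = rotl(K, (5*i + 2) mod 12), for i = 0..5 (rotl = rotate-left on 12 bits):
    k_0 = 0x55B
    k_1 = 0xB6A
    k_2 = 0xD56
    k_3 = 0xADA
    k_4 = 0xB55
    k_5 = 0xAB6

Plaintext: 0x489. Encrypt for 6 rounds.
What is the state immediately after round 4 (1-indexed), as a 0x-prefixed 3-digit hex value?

0x62B

s_0 = plaintext = 0x489
s_1 = Round(s_0, k_0) = 0x2A7
s_2 = Round(s_1, k_1) = 0x5AE
s_3 = Round(s_2, k_2) = 0x5A3
s_4 = Round(s_3, k_3) = 0x62B
s_5 = Round(s_4, k_4) = 0xD7B
s_6 = Round(s_5, k_5) = 0x5B9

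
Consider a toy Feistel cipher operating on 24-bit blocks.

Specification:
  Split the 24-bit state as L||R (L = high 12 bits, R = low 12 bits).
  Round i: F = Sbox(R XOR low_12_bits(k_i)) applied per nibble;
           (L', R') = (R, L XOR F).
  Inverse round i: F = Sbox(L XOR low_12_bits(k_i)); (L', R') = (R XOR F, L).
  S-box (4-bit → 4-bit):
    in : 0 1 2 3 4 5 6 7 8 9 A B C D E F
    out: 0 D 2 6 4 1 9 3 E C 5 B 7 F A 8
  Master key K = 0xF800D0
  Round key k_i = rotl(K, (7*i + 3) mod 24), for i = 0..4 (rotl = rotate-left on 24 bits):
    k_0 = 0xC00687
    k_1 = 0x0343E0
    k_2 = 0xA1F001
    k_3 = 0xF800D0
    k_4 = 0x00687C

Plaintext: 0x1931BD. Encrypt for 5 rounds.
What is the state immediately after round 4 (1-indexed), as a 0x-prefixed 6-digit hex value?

s_0 = plaintext = 0x1931BD
s_1 = Round(s_0, k_0) = 0x1BD2F6
s_2 = Round(s_1, k_1) = 0x2F6C64
s_3 = Round(s_2, k_2) = 0xC64567
s_4 = Round(s_3, k_3) = 0x567DD7
s_5 = Round(s_4, k_4) = 0xDD743C

0x567DD7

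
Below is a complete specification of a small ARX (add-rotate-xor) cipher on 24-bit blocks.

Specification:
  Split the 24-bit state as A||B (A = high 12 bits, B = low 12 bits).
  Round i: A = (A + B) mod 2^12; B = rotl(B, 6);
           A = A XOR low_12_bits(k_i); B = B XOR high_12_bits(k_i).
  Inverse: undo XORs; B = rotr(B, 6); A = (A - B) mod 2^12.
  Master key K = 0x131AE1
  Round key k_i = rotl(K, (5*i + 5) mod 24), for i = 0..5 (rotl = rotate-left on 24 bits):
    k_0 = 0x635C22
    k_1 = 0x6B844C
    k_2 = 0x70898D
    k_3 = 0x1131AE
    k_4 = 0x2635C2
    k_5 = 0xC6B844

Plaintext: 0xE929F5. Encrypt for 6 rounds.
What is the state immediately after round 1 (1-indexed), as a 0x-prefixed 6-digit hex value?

0x4A5B52

s_0 = plaintext = 0xE929F5
s_1 = Round(s_0, k_0) = 0x4A5B52
s_2 = Round(s_1, k_1) = 0xBBB215
s_3 = Round(s_2, k_2) = 0x45D240
s_4 = Round(s_3, k_3) = 0x73311A
s_5 = Round(s_4, k_4) = 0xD8F4E7
s_6 = Round(s_5, k_5) = 0xA325B8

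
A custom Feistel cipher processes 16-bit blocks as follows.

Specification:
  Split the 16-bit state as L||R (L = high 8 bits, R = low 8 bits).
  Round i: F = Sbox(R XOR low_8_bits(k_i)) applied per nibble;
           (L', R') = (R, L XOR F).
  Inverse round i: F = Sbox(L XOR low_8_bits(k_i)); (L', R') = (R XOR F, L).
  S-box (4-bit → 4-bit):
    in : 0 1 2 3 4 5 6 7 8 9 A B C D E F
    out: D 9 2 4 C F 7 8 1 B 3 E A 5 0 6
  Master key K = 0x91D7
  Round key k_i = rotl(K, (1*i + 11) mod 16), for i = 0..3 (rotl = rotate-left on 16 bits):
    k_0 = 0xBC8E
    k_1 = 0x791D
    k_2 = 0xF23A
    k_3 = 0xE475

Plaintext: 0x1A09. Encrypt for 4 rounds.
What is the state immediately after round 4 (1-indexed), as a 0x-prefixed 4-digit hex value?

s_0 = plaintext = 0x1A09
s_1 = Round(s_0, k_0) = 0x0902
s_2 = Round(s_1, k_1) = 0x029F
s_3 = Round(s_2, k_2) = 0x9F3D
s_4 = Round(s_3, k_3) = 0x3D5E

0x3D5E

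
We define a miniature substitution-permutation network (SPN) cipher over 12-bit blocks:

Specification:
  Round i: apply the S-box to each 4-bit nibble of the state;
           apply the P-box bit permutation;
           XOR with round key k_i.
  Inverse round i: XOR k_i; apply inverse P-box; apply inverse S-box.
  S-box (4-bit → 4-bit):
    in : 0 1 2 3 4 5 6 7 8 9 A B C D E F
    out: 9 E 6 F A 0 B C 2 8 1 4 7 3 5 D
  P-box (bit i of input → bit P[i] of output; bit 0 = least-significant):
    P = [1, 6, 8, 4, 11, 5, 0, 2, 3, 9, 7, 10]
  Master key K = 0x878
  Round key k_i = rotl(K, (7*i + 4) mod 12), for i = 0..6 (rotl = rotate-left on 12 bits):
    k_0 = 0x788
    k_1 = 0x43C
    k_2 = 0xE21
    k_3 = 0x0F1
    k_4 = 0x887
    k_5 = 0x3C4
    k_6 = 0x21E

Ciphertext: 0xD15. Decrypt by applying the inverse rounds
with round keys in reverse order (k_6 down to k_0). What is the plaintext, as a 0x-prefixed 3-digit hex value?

s_0 = ciphertext = 0xD15
s_1 = InvRound(s_0, k_6) = 0x6EE
s_2 = InvRound(s_1, k_5) = 0x08E
s_3 = InvRound(s_2, k_4) = 0xAE5
s_4 = InvRound(s_3, k_3) = 0x809
s_5 = InvRound(s_4, k_2) = 0x685
s_6 = InvRound(s_5, k_1) = 0xC29
s_7 = InvRound(s_6, k_0) = 0x2CB

0x2CB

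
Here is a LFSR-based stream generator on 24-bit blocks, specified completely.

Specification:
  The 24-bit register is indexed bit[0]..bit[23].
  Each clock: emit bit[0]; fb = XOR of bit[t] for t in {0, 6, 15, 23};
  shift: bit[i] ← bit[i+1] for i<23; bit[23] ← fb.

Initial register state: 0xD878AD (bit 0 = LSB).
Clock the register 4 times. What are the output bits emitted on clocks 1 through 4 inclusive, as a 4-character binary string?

1011

reg_0 = 0xD878AD
clock 1: out=1, reg = 0x6C3C56
clock 2: out=0, reg = 0xB61E2B
clock 3: out=1, reg = 0x5B0F15
clock 4: out=1, reg = 0xAD878A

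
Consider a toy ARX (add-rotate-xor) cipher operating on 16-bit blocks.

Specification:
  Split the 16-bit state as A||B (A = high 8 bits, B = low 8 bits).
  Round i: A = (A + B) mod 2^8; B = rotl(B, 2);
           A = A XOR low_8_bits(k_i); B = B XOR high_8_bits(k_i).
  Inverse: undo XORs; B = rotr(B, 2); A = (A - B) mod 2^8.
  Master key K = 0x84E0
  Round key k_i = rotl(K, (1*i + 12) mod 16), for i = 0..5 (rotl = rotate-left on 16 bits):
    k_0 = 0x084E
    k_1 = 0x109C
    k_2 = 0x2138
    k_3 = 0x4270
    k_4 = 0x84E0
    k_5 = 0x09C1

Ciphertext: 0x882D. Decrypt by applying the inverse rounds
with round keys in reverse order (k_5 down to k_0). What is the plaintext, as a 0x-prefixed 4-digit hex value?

0xFDA6

s_0 = ciphertext = 0x882D
s_1 = InvRound(s_0, k_5) = 0x4009
s_2 = InvRound(s_1, k_4) = 0x3D63
s_3 = InvRound(s_2, k_3) = 0x0548
s_4 = InvRound(s_3, k_2) = 0xE35A
s_5 = InvRound(s_4, k_1) = 0xED92
s_6 = InvRound(s_5, k_0) = 0xFDA6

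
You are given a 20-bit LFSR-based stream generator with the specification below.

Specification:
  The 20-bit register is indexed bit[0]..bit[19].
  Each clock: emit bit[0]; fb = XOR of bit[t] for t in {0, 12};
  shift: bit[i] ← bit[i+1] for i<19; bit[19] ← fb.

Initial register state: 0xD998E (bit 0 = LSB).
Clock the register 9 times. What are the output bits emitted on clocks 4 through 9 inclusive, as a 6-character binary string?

100011

reg_0 = 0xD998E
clock 1: out=0, reg = 0xECCC7
clock 2: out=1, reg = 0xF6663
clock 3: out=1, reg = 0xFB331
clock 4: out=1, reg = 0x7D998
clock 5: out=0, reg = 0xBECCC
clock 6: out=0, reg = 0x5F666
clock 7: out=0, reg = 0xAFB33
clock 8: out=1, reg = 0x57D99
clock 9: out=1, reg = 0x2BECC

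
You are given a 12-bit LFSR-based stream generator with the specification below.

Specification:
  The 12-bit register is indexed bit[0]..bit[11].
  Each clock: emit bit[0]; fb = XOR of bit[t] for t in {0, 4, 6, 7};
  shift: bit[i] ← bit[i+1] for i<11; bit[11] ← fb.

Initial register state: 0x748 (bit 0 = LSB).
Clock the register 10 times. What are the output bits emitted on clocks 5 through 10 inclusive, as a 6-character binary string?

001011

reg_0 = 0x748
clock 1: out=0, reg = 0xBA4
clock 2: out=0, reg = 0xDD2
clock 3: out=0, reg = 0xEE9
clock 4: out=1, reg = 0xF74
clock 5: out=0, reg = 0x7BA
clock 6: out=0, reg = 0x3DD
clock 7: out=1, reg = 0x1EE
clock 8: out=0, reg = 0x0F7
clock 9: out=1, reg = 0x07B
clock 10: out=1, reg = 0x83D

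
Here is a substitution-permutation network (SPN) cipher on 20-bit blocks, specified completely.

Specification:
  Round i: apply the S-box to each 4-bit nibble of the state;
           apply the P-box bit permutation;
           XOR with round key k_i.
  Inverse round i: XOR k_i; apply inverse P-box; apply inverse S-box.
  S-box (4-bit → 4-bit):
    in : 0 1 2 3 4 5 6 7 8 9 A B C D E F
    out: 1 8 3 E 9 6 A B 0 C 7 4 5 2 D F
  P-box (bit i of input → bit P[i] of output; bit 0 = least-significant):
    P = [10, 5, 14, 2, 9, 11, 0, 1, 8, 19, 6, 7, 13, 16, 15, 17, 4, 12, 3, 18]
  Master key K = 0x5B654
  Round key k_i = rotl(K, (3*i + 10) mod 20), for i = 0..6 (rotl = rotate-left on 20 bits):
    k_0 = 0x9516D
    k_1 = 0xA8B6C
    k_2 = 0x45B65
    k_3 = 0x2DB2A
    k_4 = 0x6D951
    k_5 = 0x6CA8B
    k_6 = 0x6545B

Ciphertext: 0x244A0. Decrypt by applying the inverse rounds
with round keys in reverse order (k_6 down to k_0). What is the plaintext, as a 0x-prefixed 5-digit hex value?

s_0 = ciphertext = 0x244A0
s_1 = InvRound(s_0, k_6) = 0xF899D
s_2 = InvRound(s_1, k_5) = 0x0D249
s_3 = InvRound(s_2, k_4) = 0xE1028
s_4 = InvRound(s_3, k_3) = 0x1B27B
s_5 = InvRound(s_4, k_2) = 0xEA069
s_6 = InvRound(s_5, k_1) = 0x100A1
s_7 = InvRound(s_6, k_0) = 0x58F89

0x58F89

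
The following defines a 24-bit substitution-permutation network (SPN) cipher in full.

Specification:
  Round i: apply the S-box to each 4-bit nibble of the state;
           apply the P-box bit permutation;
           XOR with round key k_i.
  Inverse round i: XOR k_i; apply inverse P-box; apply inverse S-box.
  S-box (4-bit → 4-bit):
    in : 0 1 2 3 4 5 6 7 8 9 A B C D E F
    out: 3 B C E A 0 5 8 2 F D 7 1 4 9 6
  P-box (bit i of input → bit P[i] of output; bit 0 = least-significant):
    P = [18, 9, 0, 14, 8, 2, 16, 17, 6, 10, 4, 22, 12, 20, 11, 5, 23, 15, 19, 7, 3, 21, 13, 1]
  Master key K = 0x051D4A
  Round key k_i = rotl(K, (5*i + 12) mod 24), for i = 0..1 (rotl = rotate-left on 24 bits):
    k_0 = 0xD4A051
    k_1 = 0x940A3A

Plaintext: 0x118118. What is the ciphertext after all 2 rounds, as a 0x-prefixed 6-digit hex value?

s_0 = plaintext = 0x118118
s_1 = Round(s_0, k_0) = 0x26279F
s_2 = Round(s_1, k_1) = 0x5F211D

0x5F211D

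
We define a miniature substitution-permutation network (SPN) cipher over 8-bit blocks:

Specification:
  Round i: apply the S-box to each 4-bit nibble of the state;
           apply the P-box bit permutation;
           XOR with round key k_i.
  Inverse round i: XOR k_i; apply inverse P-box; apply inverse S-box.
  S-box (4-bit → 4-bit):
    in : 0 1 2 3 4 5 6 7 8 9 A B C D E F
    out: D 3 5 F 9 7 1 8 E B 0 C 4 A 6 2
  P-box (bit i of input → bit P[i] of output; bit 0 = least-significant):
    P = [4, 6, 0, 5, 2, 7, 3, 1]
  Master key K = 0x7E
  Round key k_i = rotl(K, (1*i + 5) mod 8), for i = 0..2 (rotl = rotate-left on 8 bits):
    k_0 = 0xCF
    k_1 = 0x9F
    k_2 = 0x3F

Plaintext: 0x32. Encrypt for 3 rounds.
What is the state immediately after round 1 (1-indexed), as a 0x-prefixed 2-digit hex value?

s_0 = plaintext = 0x32
s_1 = Round(s_0, k_0) = 0x50
s_2 = Round(s_1, k_1) = 0x22
s_3 = Round(s_2, k_2) = 0x22

0x50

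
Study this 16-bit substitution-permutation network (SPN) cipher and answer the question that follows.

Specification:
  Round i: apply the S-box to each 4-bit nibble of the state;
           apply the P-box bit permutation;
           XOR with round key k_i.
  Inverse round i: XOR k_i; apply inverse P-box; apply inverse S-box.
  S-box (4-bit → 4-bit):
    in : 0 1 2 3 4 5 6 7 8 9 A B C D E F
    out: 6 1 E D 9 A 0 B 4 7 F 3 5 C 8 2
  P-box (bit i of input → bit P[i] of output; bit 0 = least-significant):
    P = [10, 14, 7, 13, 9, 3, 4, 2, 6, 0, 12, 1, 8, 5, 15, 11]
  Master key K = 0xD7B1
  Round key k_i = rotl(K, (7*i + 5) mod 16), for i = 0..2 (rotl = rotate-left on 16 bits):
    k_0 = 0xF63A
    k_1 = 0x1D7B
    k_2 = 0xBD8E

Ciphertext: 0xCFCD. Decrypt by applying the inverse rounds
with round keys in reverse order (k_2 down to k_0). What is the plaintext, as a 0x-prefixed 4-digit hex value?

0x1B5B

s_0 = ciphertext = 0xCFCD
s_1 = InvRound(s_0, k_2) = 0x6A15
s_2 = InvRound(s_1, k_1) = 0xB377
s_3 = InvRound(s_2, k_0) = 0x1B5B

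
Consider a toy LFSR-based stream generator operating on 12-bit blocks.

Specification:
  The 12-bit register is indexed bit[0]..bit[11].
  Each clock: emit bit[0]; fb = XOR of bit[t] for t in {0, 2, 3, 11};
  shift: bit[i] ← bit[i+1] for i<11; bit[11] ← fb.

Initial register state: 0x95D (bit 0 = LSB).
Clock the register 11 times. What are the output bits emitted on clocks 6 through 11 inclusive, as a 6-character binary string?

010100

reg_0 = 0x95D
clock 1: out=1, reg = 0x4AE
clock 2: out=0, reg = 0x257
clock 3: out=1, reg = 0x12B
clock 4: out=1, reg = 0x095
clock 5: out=1, reg = 0x04A
clock 6: out=0, reg = 0x825
clock 7: out=1, reg = 0xC12
clock 8: out=0, reg = 0xE09
clock 9: out=1, reg = 0xF04
clock 10: out=0, reg = 0x782
clock 11: out=0, reg = 0x3C1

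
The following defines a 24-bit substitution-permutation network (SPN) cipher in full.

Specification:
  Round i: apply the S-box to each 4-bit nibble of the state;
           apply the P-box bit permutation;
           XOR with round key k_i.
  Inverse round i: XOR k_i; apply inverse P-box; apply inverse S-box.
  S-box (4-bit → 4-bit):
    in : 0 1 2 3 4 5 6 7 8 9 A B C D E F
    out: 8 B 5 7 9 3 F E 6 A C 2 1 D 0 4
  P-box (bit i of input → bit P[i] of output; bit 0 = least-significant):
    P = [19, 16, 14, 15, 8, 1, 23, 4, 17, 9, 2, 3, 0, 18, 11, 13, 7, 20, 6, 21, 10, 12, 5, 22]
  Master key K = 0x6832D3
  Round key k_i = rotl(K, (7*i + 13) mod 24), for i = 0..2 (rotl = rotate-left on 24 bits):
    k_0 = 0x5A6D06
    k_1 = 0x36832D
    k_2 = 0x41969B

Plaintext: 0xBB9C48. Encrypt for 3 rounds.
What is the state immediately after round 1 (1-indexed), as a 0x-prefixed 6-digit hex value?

0x4D1C16

s_0 = plaintext = 0xBB9C48
s_1 = Round(s_0, k_0) = 0x4D1C16
s_2 = Round(s_1, k_1) = 0x5966FE
s_3 = Round(s_2, k_2) = 0xF7A896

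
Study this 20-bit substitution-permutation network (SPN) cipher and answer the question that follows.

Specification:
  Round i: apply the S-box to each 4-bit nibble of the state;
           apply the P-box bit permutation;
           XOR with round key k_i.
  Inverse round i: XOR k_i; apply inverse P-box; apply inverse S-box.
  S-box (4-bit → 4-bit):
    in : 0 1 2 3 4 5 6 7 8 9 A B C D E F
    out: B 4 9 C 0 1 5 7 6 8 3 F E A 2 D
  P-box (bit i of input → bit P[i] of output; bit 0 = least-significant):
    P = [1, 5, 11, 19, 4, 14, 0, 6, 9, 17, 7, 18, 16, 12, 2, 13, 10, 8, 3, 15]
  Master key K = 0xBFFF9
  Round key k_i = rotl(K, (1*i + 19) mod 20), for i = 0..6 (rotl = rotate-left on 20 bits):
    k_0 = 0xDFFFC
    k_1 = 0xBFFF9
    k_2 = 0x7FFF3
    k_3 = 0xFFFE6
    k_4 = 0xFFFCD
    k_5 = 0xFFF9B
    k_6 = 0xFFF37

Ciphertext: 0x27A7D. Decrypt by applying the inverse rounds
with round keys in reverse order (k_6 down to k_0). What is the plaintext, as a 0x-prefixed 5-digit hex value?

0xE9071

s_0 = ciphertext = 0x27A7D
s_1 = InvRound(s_0, k_6) = 0xB5992
s_2 = InvRound(s_1, k_5) = 0xF9214
s_3 = InvRound(s_2, k_4) = 0x791B1
s_4 = InvRound(s_3, k_3) = 0x535BF
s_5 = InvRound(s_4, k_2) = 0x31AD1
s_6 = InvRound(s_5, k_1) = 0xB94ED
s_7 = InvRound(s_6, k_0) = 0xE9071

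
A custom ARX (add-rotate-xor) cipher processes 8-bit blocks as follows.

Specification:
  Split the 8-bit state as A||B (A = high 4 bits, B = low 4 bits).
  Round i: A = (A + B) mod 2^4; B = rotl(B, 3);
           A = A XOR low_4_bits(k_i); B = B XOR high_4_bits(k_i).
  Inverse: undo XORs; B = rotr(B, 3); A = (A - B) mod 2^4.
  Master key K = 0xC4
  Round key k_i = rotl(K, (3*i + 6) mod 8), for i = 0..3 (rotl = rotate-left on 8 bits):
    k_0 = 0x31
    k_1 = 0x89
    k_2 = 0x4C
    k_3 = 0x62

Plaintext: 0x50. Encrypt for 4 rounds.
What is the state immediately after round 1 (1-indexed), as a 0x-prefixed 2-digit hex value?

0x43

s_0 = plaintext = 0x50
s_1 = Round(s_0, k_0) = 0x43
s_2 = Round(s_1, k_1) = 0xE1
s_3 = Round(s_2, k_2) = 0x3C
s_4 = Round(s_3, k_3) = 0xD0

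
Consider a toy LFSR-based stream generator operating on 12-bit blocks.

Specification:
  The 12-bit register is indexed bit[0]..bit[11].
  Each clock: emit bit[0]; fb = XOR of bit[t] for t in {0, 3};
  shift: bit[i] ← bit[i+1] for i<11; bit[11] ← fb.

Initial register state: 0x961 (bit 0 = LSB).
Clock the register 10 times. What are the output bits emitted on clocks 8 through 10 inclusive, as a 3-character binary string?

010

reg_0 = 0x961
clock 1: out=1, reg = 0xCB0
clock 2: out=0, reg = 0x658
clock 3: out=0, reg = 0xB2C
clock 4: out=0, reg = 0xD96
clock 5: out=0, reg = 0x6CB
clock 6: out=1, reg = 0x365
clock 7: out=1, reg = 0x9B2
clock 8: out=0, reg = 0x4D9
clock 9: out=1, reg = 0x26C
clock 10: out=0, reg = 0x936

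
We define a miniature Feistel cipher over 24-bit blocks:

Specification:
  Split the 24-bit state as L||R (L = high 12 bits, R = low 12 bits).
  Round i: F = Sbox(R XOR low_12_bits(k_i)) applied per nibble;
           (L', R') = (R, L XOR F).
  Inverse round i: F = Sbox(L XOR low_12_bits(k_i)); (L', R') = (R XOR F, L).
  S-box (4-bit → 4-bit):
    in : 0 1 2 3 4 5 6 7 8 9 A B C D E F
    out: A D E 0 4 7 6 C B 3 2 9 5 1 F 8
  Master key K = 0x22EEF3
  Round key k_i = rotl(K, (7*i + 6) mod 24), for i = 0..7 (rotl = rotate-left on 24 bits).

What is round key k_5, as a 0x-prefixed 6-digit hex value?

0xE645DD

K = 0x22EEF3
k_0 = rotl(K, (7*0+6) mod 24) = rotl(K, 6) = 0xBBBCC8
k_1 = rotl(K, (7*1+6) mod 24) = rotl(K, 13) = 0xDE645D
k_2 = rotl(K, (7*2+6) mod 24) = rotl(K, 20) = 0x322EEF
k_3 = rotl(K, (7*3+6) mod 24) = rotl(K, 3) = 0x177799
k_4 = rotl(K, (7*4+6) mod 24) = rotl(K, 10) = 0xBBCC8B
k_5 = rotl(K, (7*5+6) mod 24) = rotl(K, 17) = 0xE645DD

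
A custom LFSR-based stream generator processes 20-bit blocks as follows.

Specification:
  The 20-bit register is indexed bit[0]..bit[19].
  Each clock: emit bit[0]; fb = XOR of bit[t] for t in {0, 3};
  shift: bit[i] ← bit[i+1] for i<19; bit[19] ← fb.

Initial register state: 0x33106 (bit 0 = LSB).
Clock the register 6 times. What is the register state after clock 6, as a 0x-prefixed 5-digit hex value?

reg_0 = 0x33106
clock 1: out=0, reg = 0x19883
clock 2: out=1, reg = 0x8CC41
clock 3: out=1, reg = 0xC6620
clock 4: out=0, reg = 0x63310
clock 5: out=0, reg = 0x31988
clock 6: out=0, reg = 0x98CC4

0x98CC4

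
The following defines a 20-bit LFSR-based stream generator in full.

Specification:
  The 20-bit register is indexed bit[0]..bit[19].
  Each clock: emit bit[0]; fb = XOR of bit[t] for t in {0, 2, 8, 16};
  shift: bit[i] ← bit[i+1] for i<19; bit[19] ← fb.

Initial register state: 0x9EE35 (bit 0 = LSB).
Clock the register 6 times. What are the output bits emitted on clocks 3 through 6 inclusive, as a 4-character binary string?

1011

reg_0 = 0x9EE35
clock 1: out=1, reg = 0xCF71A
clock 2: out=0, reg = 0xE7B8D
clock 3: out=1, reg = 0xF3DC6
clock 4: out=0, reg = 0xF9EE3
clock 5: out=1, reg = 0x7CF71
clock 6: out=1, reg = 0xBE7B8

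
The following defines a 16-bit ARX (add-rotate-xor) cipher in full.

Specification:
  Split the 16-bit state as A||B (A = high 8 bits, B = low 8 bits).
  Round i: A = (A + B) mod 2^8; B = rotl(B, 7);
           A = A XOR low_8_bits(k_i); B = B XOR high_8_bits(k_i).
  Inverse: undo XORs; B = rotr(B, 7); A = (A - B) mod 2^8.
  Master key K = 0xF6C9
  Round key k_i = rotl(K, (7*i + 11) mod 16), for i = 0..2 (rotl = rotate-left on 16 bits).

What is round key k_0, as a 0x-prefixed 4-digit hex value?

0x4FB6

K = 0xF6C9
k_0 = rotl(K, (7*0+11) mod 16) = rotl(K, 11) = 0x4FB6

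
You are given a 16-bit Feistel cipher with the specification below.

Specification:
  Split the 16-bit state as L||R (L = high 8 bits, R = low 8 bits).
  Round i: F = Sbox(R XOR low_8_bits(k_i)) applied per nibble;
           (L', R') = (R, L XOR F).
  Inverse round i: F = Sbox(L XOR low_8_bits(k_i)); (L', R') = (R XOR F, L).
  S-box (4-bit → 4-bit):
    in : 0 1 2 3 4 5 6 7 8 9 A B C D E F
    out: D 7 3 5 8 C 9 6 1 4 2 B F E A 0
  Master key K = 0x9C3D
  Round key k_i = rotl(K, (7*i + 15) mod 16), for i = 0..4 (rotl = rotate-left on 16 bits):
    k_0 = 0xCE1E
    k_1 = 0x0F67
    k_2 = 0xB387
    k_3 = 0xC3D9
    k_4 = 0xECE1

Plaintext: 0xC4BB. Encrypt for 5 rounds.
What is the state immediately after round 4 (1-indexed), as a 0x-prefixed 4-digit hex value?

s_0 = plaintext = 0xC4BB
s_1 = Round(s_0, k_0) = 0xBBE8
s_2 = Round(s_1, k_1) = 0xE8AB
s_3 = Round(s_2, k_2) = 0xABD7
s_4 = Round(s_3, k_3) = 0xD771
s_5 = Round(s_4, k_4) = 0x719A

0xD771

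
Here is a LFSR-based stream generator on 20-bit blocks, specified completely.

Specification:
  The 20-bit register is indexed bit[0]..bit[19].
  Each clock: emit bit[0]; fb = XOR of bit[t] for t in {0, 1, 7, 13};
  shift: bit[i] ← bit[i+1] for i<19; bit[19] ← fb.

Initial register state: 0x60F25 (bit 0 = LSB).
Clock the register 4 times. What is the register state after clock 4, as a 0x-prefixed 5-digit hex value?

0x960F2

reg_0 = 0x60F25
clock 1: out=1, reg = 0xB0792
clock 2: out=0, reg = 0x583C9
clock 3: out=1, reg = 0x2C1E4
clock 4: out=0, reg = 0x960F2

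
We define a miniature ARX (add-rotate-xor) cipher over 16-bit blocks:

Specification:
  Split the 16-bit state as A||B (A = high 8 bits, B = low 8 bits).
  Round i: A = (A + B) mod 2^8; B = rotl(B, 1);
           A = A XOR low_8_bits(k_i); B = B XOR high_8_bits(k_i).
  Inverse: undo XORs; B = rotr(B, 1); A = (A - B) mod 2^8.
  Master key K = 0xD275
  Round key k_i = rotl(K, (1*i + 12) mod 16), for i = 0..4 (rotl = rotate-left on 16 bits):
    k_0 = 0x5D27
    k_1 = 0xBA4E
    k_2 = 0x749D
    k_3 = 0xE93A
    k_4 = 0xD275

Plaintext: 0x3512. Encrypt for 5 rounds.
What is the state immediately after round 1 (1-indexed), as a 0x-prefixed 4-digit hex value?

0x6079

s_0 = plaintext = 0x3512
s_1 = Round(s_0, k_0) = 0x6079
s_2 = Round(s_1, k_1) = 0x9748
s_3 = Round(s_2, k_2) = 0x42E4
s_4 = Round(s_3, k_3) = 0x1C20
s_5 = Round(s_4, k_4) = 0x4992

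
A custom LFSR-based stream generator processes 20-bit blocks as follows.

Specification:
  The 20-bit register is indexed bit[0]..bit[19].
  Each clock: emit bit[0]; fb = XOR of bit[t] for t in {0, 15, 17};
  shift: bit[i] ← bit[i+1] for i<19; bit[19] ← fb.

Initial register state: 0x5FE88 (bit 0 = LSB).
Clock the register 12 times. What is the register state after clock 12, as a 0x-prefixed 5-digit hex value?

0x4E95F

reg_0 = 0x5FE88
clock 1: out=0, reg = 0xAFF44
clock 2: out=0, reg = 0x57FA2
clock 3: out=0, reg = 0x2BFD1
clock 4: out=1, reg = 0x95FE8
clock 5: out=0, reg = 0x4AFF4
clock 6: out=0, reg = 0xA57FA
clock 7: out=0, reg = 0xD2BFD
clock 8: out=1, reg = 0xE95FE
clock 9: out=0, reg = 0x74AFF
clock 10: out=1, reg = 0x3A57F
clock 11: out=1, reg = 0x9D2BF
clock 12: out=1, reg = 0x4E95F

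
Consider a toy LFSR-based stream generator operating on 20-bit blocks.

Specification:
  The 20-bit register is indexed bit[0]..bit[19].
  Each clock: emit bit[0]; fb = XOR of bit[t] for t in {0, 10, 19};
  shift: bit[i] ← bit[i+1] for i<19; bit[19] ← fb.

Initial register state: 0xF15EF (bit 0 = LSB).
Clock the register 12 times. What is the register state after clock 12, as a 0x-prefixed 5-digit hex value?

reg_0 = 0xF15EF
clock 1: out=1, reg = 0xF8AF7
clock 2: out=1, reg = 0x7C57B
clock 3: out=1, reg = 0x3E2BD
clock 4: out=1, reg = 0x9F15E
clock 5: out=0, reg = 0xCF8AF
clock 6: out=1, reg = 0x67C57
clock 7: out=1, reg = 0x33E2B
clock 8: out=1, reg = 0x19F15
clock 9: out=1, reg = 0x0CF8A
clock 10: out=0, reg = 0x867C5
clock 11: out=1, reg = 0xC33E2
clock 12: out=0, reg = 0xE19F1

0xE19F1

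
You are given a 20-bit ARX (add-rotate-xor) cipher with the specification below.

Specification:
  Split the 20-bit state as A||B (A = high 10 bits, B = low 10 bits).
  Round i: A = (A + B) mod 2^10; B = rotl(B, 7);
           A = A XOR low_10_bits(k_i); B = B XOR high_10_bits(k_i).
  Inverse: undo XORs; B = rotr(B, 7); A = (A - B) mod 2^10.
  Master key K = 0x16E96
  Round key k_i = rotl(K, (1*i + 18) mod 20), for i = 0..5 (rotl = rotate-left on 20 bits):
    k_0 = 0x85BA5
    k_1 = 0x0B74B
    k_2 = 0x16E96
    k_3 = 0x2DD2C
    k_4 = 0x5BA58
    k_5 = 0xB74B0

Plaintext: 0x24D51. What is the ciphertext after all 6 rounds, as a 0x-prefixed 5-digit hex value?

s_0 = plaintext = 0x24D51
s_1 = Round(s_0, k_0) = 0x906BC
s_2 = Round(s_1, k_1) = 0xEDA7A
s_3 = Round(s_2, k_2) = 0x29914
s_4 = Round(s_3, k_3) = 0x25A95
s_5 = Round(s_4, k_4) = 0x5CFBC
s_6 = Round(s_5, k_5) = 0x67CAA

0x67CAA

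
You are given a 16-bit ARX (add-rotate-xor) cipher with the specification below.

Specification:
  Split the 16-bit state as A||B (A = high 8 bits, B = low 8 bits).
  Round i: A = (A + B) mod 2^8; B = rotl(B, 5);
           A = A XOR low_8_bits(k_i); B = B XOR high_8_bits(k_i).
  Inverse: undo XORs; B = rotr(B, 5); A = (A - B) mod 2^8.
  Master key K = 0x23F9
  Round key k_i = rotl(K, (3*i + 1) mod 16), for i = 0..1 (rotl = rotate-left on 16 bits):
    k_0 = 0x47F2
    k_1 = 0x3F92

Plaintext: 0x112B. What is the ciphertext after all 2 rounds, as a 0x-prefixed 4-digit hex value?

0x627B

s_0 = plaintext = 0x112B
s_1 = Round(s_0, k_0) = 0xCE22
s_2 = Round(s_1, k_1) = 0x627B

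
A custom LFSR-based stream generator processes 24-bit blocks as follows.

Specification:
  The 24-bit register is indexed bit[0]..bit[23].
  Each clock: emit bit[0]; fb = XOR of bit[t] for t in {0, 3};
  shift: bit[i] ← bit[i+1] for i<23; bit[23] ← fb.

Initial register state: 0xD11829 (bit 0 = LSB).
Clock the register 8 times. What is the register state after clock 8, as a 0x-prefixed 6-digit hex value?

0x2CD118

reg_0 = 0xD11829
clock 1: out=1, reg = 0x688C14
clock 2: out=0, reg = 0x34460A
clock 3: out=0, reg = 0x9A2305
clock 4: out=1, reg = 0xCD1182
clock 5: out=0, reg = 0x6688C1
clock 6: out=1, reg = 0xB34460
clock 7: out=0, reg = 0x59A230
clock 8: out=0, reg = 0x2CD118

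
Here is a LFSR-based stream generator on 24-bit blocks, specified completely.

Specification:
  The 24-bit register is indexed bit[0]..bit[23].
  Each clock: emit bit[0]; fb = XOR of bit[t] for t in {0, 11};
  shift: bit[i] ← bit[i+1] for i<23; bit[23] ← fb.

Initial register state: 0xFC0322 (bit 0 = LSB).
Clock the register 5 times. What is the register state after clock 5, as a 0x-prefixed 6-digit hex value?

reg_0 = 0xFC0322
clock 1: out=0, reg = 0x7E0191
clock 2: out=1, reg = 0xBF00C8
clock 3: out=0, reg = 0x5F8064
clock 4: out=0, reg = 0x2FC032
clock 5: out=0, reg = 0x17E019

0x17E019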